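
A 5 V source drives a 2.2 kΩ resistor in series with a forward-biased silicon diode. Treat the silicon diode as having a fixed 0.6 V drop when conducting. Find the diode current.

I ≈ 2 mA

KVL around the loop: 5 = V_D + I·R = 0.6 + I × 2.2 kΩ.
So I = (5 − 0.6) / 2.2 kΩ = 4.4 / 2.2 = 2 mA.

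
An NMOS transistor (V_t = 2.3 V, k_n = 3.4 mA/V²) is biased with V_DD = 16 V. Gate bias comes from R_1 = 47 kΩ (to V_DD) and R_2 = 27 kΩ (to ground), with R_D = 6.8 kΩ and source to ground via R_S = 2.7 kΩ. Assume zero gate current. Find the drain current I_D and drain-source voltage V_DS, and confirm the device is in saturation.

V_G = V_DD·R_2/(R_1+R_2) = 16×27/74 = 5.84 V.
Assume saturation: I_D = (k_n/2)(V_GS − V_t)² with V_GS = V_G − I_D·R_S = 5.84 − 2.7·I_D.
Substituting gives 12.4·I_D² − 33.5·I_D + 21.3 = 0, with roots I_D = 1.02 or 1.68 mA.
The root I_D = 1.68 mA gives V_GS = 1.31 V ≤ V_t, so take I_D = 1.02 mA.
Then V_GS = 3.08 V and V_DS = V_DD − I_D(R_D+R_S) = 16 − 1.02×9.5 = 6.28 V.
Saturation requires V_DS ≥ V_GS − V_t = 0.776 V; 6.28 ≥ 0.776 ✓.

I_D ≈ 1 mA, V_DS ≈ 6.3 V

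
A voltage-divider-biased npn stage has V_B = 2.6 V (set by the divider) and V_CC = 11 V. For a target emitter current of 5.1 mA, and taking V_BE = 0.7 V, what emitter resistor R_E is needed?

V_E = V_B − V_BE = 2.6 − 0.7 = 1.9 V.
R_E = V_E / I_E = 1.9 / 5.1 = 0.373 kΩ.

R_E ≈ 0.37 kΩ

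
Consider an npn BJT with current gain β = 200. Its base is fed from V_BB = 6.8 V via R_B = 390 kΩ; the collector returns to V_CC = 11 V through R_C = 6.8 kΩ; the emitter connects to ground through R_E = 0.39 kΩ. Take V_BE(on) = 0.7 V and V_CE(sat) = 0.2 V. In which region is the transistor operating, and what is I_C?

saturation; I_C ≈ 1.5 mA

Assume active: I_B = (6.8 − 0.7)/(390 + 201×0.39) = 0.013 mA, I_C = β·I_B = 2.6 mA.
Then V_CE = 11 − 2.6×6.8 − 2.62×0.39 = -7.73 V < 0.2 V — the active assumption fails.
Re-solve with V_CE = 0.2 V. KCL at the emitter: V_E/R_E = (V_BB−0.7−V_E)/R_B + (V_CC−0.2−V_E)/R_C, giving V_E = 0.591 V.
I_C = (V_CC − 0.2 − V_E)/R_C = (10.8 − 0.591)/6.8 = 1.5 mA.
Check: I_B = (6.1 − 0.591)/390 = 0.0141 mA, and β·I_B = 2.83 mA > I_C, confirming saturation.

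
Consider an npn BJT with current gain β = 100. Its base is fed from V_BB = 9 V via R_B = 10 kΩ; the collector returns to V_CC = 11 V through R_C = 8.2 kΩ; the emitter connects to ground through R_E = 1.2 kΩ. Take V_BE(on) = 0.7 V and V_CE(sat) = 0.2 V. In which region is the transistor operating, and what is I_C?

saturation; I_C ≈ 1.1 mA

Assume active: I_B = (9 − 0.7)/(10 + 101×1.2) = 0.0633 mA, I_C = β·I_B = 6.33 mA.
Then V_CE = 11 − 6.33×8.2 − 6.39×1.2 = -48.5 V < 0.2 V — the active assumption fails.
Re-solve with V_CE = 0.2 V. KCL at the emitter: V_E/R_E = (V_BB−0.7−V_E)/R_B + (V_CC−0.2−V_E)/R_C, giving V_E = 2.03 V.
I_C = (V_CC − 0.2 − V_E)/R_C = (10.8 − 2.03)/8.2 = 1.07 mA.
Check: I_B = (8.3 − 2.03)/10 = 0.627 mA, and β·I_B = 62.7 mA > I_C, confirming saturation.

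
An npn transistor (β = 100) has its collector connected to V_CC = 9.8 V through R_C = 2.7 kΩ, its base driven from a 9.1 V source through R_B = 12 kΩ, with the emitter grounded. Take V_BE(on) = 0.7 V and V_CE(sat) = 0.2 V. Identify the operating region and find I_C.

saturation; I_C ≈ 3.6 mA

Assume active: I_B = (9.1 − 0.7)/12 = 0.7 mA, giving I_C = β·I_B = 70 mA.
But then V_CE = 9.8 − 70×2.7 = -179 V < V_CE(sat) = 0.2 V — impossible in the active region.
So the transistor is saturated. With V_CE = 0.2 V, I_C = (V_CC − 0.2)/R_C = 9.6/2.7 = 3.56 mA.
Check: β·I_B = 70 mA > I_C = 3.56 mA, confirming saturation.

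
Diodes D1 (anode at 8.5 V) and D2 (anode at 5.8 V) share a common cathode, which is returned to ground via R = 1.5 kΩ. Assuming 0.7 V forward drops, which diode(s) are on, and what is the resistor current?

Only D1 conducts; I_R ≈ 5.2 mA

Assume both conduct. Then node N would need to be at both 8.5−0.7 = 7.8 V and 5.8−0.7 = 5.1 V, which is impossible.
Assume only D1 conducts: V_N = 8.5 − 0.7 = 7.8 V, so I_R = 7.8/1.5 = 5.2 mA.
Check D2: its anode-to-cathode voltage is 5.8 − 7.8 = -2 V < 0.7 V, so it is off. The assumption is consistent.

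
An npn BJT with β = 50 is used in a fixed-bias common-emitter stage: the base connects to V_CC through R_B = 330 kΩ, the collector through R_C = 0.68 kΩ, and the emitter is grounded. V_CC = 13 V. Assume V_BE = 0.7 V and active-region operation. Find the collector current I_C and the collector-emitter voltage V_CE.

Base loop: V_CC = I_B·R_B + V_BE, so I_B = (13 − 0.7)/330 kΩ = 0.0373 mA.
In the active region I_C = β·I_B = 50 × 0.0373 = 1.86 mA.
Collector loop: V_CE = V_CC − I_C·R_C = 13 − 1.86×0.68 = 11.7 V.
Since V_CE = 11.7 V > V_CE(sat) ≈ 0.2 V, the transistor is in the active region as assumed.

I_C ≈ 1.9 mA, V_CE ≈ 12 V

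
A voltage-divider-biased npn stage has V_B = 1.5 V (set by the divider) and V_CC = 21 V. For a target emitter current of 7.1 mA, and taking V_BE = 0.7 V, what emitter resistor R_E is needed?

R_E ≈ 0.11 kΩ

V_E = V_B − V_BE = 1.5 − 0.7 = 0.8 V.
R_E = V_E / I_E = 0.8 / 7.1 = 0.113 kΩ.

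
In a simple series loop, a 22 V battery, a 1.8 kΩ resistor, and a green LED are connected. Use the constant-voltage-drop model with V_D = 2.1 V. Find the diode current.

KVL around the loop: 22 = V_D + I·R = 2.1 + I × 1.8 kΩ.
So I = (22 − 2.1) / 1.8 kΩ = 19.9 / 1.8 = 11.1 mA.

I ≈ 11 mA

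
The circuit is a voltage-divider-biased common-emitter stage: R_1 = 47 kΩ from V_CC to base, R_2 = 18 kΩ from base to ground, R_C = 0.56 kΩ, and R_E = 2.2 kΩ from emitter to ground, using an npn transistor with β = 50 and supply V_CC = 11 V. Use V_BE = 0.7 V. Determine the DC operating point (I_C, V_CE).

Thevenize the base divider: V_Th = V_CC·R_2/(R_1+R_2) = 11×18/65 = 3.05 V, R_Th = R_1‖R_2 = 13 kΩ.
Base-emitter loop: V_Th = I_B·R_Th + V_BE + (β+1)I_B·R_E, so I_B = (3.05 − 0.7) / (13 + 51×2.2) = 0.0187 mA.
I_C = β·I_B = 50×0.0187 = 0.937 mA, and I_E = (β+1)I_B = 0.956 mA.
V_CE = V_CC − I_C·R_C − I_E·R_E = 11 − 0.937×0.56 − 0.956×2.2 = 8.37 V.
V_CE = 8.37 V > 0.2 V confirms active-region operation.

I_C ≈ 0.94 mA, V_CE ≈ 8.4 V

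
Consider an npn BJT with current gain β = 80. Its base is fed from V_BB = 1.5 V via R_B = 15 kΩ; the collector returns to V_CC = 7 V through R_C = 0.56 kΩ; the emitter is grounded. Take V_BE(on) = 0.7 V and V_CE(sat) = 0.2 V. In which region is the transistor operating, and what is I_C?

active; I_C ≈ 4.3 mA

Assume active. Base-emitter loop: I_B = (V_BB − V_BE)/R_B = (1.5 − 0.7)/15 = 0.0533 mA.
I_C = β·I_B = 80×0.0533 = 4.27 mA.
V_CE = V_CC − I_C·R_C = 7 − 4.27×0.56 = 4.61 V > V_CE(sat), so the active-region assumption holds.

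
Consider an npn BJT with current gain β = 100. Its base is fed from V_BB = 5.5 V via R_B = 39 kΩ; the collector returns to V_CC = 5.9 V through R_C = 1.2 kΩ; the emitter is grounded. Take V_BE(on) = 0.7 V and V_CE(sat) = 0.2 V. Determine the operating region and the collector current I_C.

saturation; I_C ≈ 4.8 mA

Assume active: I_B = (5.5 − 0.7)/39 = 0.123 mA, giving I_C = β·I_B = 12.3 mA.
But then V_CE = 5.9 − 12.3×1.2 = -8.87 V < V_CE(sat) = 0.2 V — impossible in the active region.
So the transistor is saturated. With V_CE = 0.2 V, I_C = (V_CC − 0.2)/R_C = 5.7/1.2 = 4.75 mA.
Check: β·I_B = 12.3 mA > I_C = 4.75 mA, confirming saturation.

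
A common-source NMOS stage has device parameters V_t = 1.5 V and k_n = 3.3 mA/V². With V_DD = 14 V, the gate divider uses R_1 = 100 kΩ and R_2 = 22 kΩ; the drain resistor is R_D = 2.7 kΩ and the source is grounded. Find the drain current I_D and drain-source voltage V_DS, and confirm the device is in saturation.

V_G = V_DD·R_2/(R_1+R_2) = 14×22/122 = 2.52 V. With the source grounded, V_GS = V_G = 2.52 V.
Assume saturation: I_D = (k_n/2)(V_GS − V_t)² = (3.3/2)×(2.52 − 1.5)² = 1.65×1.02² = 1.73 mA.
V_DS = V_DD − I_D·R_D = 14 − 1.73×2.7 = 9.32 V.
Saturation requires V_DS ≥ V_GS − V_t = 1.02 V; 9.32 ≥ 1.02 ✓.

I_D ≈ 1.7 mA, V_DS ≈ 9.3 V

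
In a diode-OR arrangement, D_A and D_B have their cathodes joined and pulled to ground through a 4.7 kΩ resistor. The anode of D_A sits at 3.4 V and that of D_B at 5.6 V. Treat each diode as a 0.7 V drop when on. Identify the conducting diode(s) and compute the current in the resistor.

Only D_B conducts; I_R ≈ 1 mA

Assume both conduct. Then node N would need to be at both 3.4−0.7 = 2.7 V and 5.6−0.7 = 4.9 V, which is impossible.
Assume only D_B conducts: V_N = 5.6 − 0.7 = 4.9 V, so I_R = 4.9/4.7 = 1.04 mA.
Check D_A: its anode-to-cathode voltage is 3.4 − 4.9 = -1.5 V < 0.7 V, so it is off. The assumption is consistent.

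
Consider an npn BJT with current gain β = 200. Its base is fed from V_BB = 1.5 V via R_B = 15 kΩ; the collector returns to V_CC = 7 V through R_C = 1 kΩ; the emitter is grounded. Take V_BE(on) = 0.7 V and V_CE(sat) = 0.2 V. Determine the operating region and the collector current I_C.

Assume active: I_B = (1.5 − 0.7)/15 = 0.0533 mA, giving I_C = β·I_B = 10.7 mA.
But then V_CE = 7 − 10.7×1 = -3.67 V < V_CE(sat) = 0.2 V — impossible in the active region.
So the transistor is saturated. With V_CE = 0.2 V, I_C = (V_CC − 0.2)/R_C = 6.8/1 = 6.8 mA.
Check: β·I_B = 10.7 mA > I_C = 6.8 mA, confirming saturation.

saturation; I_C ≈ 6.8 mA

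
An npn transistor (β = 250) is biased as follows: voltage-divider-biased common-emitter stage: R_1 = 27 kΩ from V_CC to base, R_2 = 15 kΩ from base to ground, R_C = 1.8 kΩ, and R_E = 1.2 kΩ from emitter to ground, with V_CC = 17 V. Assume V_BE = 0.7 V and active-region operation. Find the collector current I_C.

Thevenize the base divider: V_Th = V_CC·R_2/(R_1+R_2) = 17×15/42 = 6.07 V, R_Th = R_1‖R_2 = 9.64 kΩ.
Base-emitter loop: V_Th = I_B·R_Th + V_BE + (β+1)I_B·R_E, so I_B = (6.07 − 0.7) / (9.64 + 251×1.2) = 0.0173 mA.
I_C = β·I_B = 250×0.0173 = 4.32 mA, and I_E = (β+1)I_B = 4.34 mA.
V_CE = V_CC − I_C·R_C − I_E·R_E = 17 − 4.32×1.8 − 4.34×1.2 = 4.02 V.
V_CE = 4.02 V > 0.2 V confirms active-region operation.

I_C ≈ 4.3 mA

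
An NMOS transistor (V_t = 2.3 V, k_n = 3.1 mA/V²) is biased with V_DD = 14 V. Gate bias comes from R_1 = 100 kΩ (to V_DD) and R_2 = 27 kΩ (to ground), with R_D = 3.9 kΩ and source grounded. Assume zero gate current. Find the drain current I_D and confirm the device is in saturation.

I_D ≈ 0.71 mA

V_G = V_DD·R_2/(R_1+R_2) = 14×27/127 = 2.98 V. With the source grounded, V_GS = V_G = 2.98 V.
Assume saturation: I_D = (k_n/2)(V_GS − V_t)² = (3.1/2)×(2.98 − 2.3)² = 1.55×0.676² = 0.709 mA.
V_DS = V_DD − I_D·R_D = 14 − 0.709×3.9 = 11.2 V.
Saturation requires V_DS ≥ V_GS − V_t = 0.676 V; 11.2 ≥ 0.676 ✓.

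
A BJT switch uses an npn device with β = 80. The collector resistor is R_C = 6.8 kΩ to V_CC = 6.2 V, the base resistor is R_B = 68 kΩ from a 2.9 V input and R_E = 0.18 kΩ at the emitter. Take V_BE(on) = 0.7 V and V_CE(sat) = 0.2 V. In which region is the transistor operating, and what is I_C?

saturation; I_C ≈ 0.86 mA

Assume active: I_B = (2.9 − 0.7)/(68 + 81×0.18) = 0.0266 mA, I_C = β·I_B = 2.13 mA.
Then V_CE = 6.2 − 2.13×6.8 − 2.16×0.18 = -8.68 V < 0.2 V — the active assumption fails.
Re-solve with V_CE = 0.2 V. KCL at the emitter: V_E/R_E = (V_BB−0.7−V_E)/R_B + (V_CC−0.2−V_E)/R_C, giving V_E = 0.16 V.
I_C = (V_CC − 0.2 − V_E)/R_C = (6 − 0.16)/6.8 = 0.859 mA.
Check: I_B = (2.2 − 0.16)/68 = 0.03 mA, and β·I_B = 2.4 mA > I_C, confirming saturation.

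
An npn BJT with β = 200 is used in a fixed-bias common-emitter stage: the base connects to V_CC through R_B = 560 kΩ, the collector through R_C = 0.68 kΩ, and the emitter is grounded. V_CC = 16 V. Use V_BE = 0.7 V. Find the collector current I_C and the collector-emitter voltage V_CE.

I_C ≈ 5.5 mA, V_CE ≈ 12 V

Base loop: V_CC = I_B·R_B + V_BE, so I_B = (16 − 0.7)/560 kΩ = 0.0273 mA.
In the active region I_C = β·I_B = 200 × 0.0273 = 5.46 mA.
Collector loop: V_CE = V_CC − I_C·R_C = 16 − 5.46×0.68 = 12.3 V.
Since V_CE = 12.3 V > V_CE(sat) ≈ 0.2 V, the transistor is in the active region as assumed.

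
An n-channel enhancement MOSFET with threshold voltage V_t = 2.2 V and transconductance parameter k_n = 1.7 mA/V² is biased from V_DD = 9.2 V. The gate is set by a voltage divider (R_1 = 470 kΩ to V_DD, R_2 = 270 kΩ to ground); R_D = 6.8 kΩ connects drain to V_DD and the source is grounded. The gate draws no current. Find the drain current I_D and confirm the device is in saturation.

V_G = V_DD·R_2/(R_1+R_2) = 9.2×270/740 = 3.36 V. With the source grounded, V_GS = V_G = 3.36 V.
Assume saturation: I_D = (k_n/2)(V_GS − V_t)² = (1.7/2)×(3.36 − 2.2)² = 0.85×1.16² = 1.14 mA.
V_DS = V_DD − I_D·R_D = 9.2 − 1.14×6.8 = 1.47 V.
Saturation requires V_DS ≥ V_GS − V_t = 1.16 V; 1.47 ≥ 1.16 ✓.

I_D ≈ 1.1 mA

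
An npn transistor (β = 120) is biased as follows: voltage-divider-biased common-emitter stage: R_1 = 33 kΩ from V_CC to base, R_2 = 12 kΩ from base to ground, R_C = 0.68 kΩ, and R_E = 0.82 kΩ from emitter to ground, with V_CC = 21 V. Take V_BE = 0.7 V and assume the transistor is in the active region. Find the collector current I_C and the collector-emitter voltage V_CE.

Thevenize the base divider: V_Th = V_CC·R_2/(R_1+R_2) = 21×12/45 = 5.6 V, R_Th = R_1‖R_2 = 8.8 kΩ.
Base-emitter loop: V_Th = I_B·R_Th + V_BE + (β+1)I_B·R_E, so I_B = (5.6 − 0.7) / (8.8 + 121×0.82) = 0.0454 mA.
I_C = β·I_B = 120×0.0454 = 5.44 mA, and I_E = (β+1)I_B = 5.49 mA.
V_CE = V_CC − I_C·R_C − I_E·R_E = 21 − 5.44×0.68 − 5.49×0.82 = 12.8 V.
V_CE = 12.8 V > 0.2 V confirms active-region operation.

I_C ≈ 5.4 mA, V_CE ≈ 13 V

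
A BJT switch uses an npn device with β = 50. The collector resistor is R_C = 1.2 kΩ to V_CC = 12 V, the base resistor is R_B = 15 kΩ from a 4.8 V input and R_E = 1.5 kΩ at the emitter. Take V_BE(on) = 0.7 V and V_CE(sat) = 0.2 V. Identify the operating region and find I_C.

active; I_C ≈ 2.2 mA

Assume active. Base-emitter loop: I_B = (V_BB − V_BE)/(R_B + (β+1)R_E) = (4.8 − 0.7)/(15 + 51×1.5) = 0.0448 mA.
I_C = β·I_B = 50×0.0448 = 2.24 mA.
V_CE = V_CC − I_C·R_C − I_E·R_E = 12 − 2.24×1.2 − 2.29×1.5 = 5.88 V > V_CE(sat), so the active-region assumption holds.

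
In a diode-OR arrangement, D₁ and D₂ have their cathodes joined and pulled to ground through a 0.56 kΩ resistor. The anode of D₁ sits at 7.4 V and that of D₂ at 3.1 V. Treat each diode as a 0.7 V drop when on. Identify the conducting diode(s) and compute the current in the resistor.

Assume both conduct. Then node N would need to be at both 7.4−0.7 = 6.7 V and 3.1−0.7 = 2.4 V, which is impossible.
Assume only D₁ conducts: V_N = 7.4 − 0.7 = 6.7 V, so I_R = 6.7/0.56 = 12 mA.
Check D₂: its anode-to-cathode voltage is 3.1 − 6.7 = -3.6 V < 0.7 V, so it is off. The assumption is consistent.

Only D₁ conducts; I_R ≈ 12 mA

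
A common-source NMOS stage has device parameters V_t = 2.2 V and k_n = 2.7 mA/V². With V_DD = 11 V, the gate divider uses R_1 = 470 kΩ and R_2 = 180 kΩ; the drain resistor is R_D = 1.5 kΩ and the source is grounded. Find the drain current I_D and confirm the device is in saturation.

V_G = V_DD·R_2/(R_1+R_2) = 11×180/650 = 3.05 V. With the source grounded, V_GS = V_G = 3.05 V.
Assume saturation: I_D = (k_n/2)(V_GS − V_t)² = (2.7/2)×(3.05 − 2.2)² = 1.35×0.846² = 0.967 mA.
V_DS = V_DD − I_D·R_D = 11 − 0.967×1.5 = 9.55 V.
Saturation requires V_DS ≥ V_GS − V_t = 0.846 V; 9.55 ≥ 0.846 ✓.

I_D ≈ 0.97 mA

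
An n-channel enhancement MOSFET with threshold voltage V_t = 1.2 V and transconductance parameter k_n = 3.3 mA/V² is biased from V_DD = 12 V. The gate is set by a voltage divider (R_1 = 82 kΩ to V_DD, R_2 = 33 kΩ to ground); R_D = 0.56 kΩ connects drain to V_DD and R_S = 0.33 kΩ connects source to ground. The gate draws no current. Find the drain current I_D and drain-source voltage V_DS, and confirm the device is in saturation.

V_G = V_DD·R_2/(R_1+R_2) = 12×33/115 = 3.44 V.
Assume saturation: I_D = (k_n/2)(V_GS − V_t)² with V_GS = V_G − I_D·R_S = 3.44 − 0.33·I_D.
Substituting gives 0.18·I_D² − 3.44·I_D + 8.3 = 0, with roots I_D = 2.83 or 16.3 mA.
The root I_D = 16.3 mA gives V_GS = -1.95 V ≤ V_t, so take I_D = 2.83 mA.
Then V_GS = 2.51 V and V_DS = V_DD − I_D(R_D+R_S) = 12 − 2.83×0.89 = 9.48 V.
Saturation requires V_DS ≥ V_GS − V_t = 1.31 V; 9.48 ≥ 1.31 ✓.

I_D ≈ 2.8 mA, V_DS ≈ 9.5 V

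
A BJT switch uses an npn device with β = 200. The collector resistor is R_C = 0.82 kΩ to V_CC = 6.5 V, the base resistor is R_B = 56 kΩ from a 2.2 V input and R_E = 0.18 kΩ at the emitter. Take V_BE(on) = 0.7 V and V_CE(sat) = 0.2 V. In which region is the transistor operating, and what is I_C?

active; I_C ≈ 3.3 mA

Assume active. Base-emitter loop: I_B = (V_BB − V_BE)/(R_B + (β+1)R_E) = (2.2 − 0.7)/(56 + 201×0.18) = 0.0163 mA.
I_C = β·I_B = 200×0.0163 = 3.25 mA.
V_CE = V_CC − I_C·R_C − I_E·R_E = 6.5 − 3.25×0.82 − 3.27×0.18 = 3.24 V > V_CE(sat), so the active-region assumption holds.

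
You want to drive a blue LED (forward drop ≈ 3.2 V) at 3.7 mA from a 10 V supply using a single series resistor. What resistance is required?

The resistor drops V_S − V_D = 10 − 3.2 = 6.8 V at 3.7 mA.
R = 6.8 V / 3.7 mA = 1.84 kΩ.

R ≈ 1.8 kΩ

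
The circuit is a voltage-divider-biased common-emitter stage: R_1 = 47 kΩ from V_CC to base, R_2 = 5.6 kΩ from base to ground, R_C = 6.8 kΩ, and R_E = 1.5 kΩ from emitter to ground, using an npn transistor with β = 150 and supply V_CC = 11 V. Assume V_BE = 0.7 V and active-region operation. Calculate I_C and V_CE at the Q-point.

Thevenize the base divider: V_Th = V_CC·R_2/(R_1+R_2) = 11×5.6/52.6 = 1.17 V, R_Th = R_1‖R_2 = 5 kΩ.
Base-emitter loop: V_Th = I_B·R_Th + V_BE + (β+1)I_B·R_E, so I_B = (1.17 − 0.7) / (5 + 151×1.5) = 0.00203 mA.
I_C = β·I_B = 150×0.00203 = 0.305 mA, and I_E = (β+1)I_B = 0.307 mA.
V_CE = V_CC − I_C·R_C − I_E·R_E = 11 − 0.305×6.8 − 0.307×1.5 = 8.46 V.
V_CE = 8.46 V > 0.2 V confirms active-region operation.

I_C ≈ 0.31 mA, V_CE ≈ 8.5 V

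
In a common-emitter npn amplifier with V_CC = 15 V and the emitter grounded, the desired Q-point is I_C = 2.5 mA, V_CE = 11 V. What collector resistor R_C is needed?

Collector loop: V_CC = I_C·R_C + V_CE.
R_C = (V_CC − V_CE)/I_C = (15 − 11)/2.5 = 1.6 kΩ.

R_C ≈ 1.6 kΩ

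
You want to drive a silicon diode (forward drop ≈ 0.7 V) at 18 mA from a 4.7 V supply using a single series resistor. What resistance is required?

The resistor drops V_S − V_D = 4.7 − 0.7 = 4 V at 18 mA.
R = 4 V / 18 mA = 0.222 kΩ.

R ≈ 0.22 kΩ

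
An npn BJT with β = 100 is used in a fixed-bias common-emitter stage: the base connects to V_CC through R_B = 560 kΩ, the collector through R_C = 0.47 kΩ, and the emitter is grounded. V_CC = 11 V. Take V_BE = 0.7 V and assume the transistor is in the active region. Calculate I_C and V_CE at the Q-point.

Base loop: V_CC = I_B·R_B + V_BE, so I_B = (11 − 0.7)/560 kΩ = 0.0184 mA.
In the active region I_C = β·I_B = 100 × 0.0184 = 1.84 mA.
Collector loop: V_CE = V_CC − I_C·R_C = 11 − 1.84×0.47 = 10.1 V.
Since V_CE = 10.1 V > V_CE(sat) ≈ 0.2 V, the transistor is in the active region as assumed.

I_C ≈ 1.8 mA, V_CE ≈ 10 V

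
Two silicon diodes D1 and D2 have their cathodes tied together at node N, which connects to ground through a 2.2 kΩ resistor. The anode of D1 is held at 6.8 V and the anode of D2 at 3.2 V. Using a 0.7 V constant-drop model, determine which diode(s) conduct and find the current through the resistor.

Only D1 conducts; I_R ≈ 2.8 mA

Assume both conduct. Then node N would need to be at both 6.8−0.7 = 6.1 V and 3.2−0.7 = 2.5 V, which is impossible.
Assume only D1 conducts: V_N = 6.8 − 0.7 = 6.1 V, so I_R = 6.1/2.2 = 2.77 mA.
Check D2: its anode-to-cathode voltage is 3.2 − 6.1 = -2.9 V < 0.7 V, so it is off. The assumption is consistent.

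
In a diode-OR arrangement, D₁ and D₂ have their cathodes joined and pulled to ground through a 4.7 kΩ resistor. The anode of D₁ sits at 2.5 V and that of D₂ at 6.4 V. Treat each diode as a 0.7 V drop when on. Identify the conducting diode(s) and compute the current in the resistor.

Assume both conduct. Then node N would need to be at both 2.5−0.7 = 1.8 V and 6.4−0.7 = 5.7 V, which is impossible.
Assume only D₂ conducts: V_N = 6.4 − 0.7 = 5.7 V, so I_R = 5.7/4.7 = 1.21 mA.
Check D₁: its anode-to-cathode voltage is 2.5 − 5.7 = -3.2 V < 0.7 V, so it is off. The assumption is consistent.

Only D₂ conducts; I_R ≈ 1.2 mA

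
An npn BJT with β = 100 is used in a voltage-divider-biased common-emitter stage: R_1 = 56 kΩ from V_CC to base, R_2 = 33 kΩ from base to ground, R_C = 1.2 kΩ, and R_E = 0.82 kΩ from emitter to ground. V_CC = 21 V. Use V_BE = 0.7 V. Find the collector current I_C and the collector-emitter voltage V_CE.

Thevenize the base divider: V_Th = V_CC·R_2/(R_1+R_2) = 21×33/89 = 7.79 V, R_Th = R_1‖R_2 = 20.8 kΩ.
Base-emitter loop: V_Th = I_B·R_Th + V_BE + (β+1)I_B·R_E, so I_B = (7.79 − 0.7) / (20.8 + 101×0.82) = 0.0684 mA.
I_C = β·I_B = 100×0.0684 = 6.84 mA, and I_E = (β+1)I_B = 6.91 mA.
V_CE = V_CC − I_C·R_C − I_E·R_E = 21 − 6.84×1.2 − 6.91×0.82 = 7.12 V.
V_CE = 7.12 V > 0.2 V confirms active-region operation.

I_C ≈ 6.8 mA, V_CE ≈ 7.1 V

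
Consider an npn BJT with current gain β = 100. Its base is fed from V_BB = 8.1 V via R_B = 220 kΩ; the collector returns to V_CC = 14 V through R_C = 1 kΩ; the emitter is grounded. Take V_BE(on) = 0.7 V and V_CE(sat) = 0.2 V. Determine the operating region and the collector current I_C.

active; I_C ≈ 3.4 mA

Assume active. Base-emitter loop: I_B = (V_BB − V_BE)/R_B = (8.1 − 0.7)/220 = 0.0336 mA.
I_C = β·I_B = 100×0.0336 = 3.36 mA.
V_CE = V_CC − I_C·R_C = 14 − 3.36×1 = 10.6 V > V_CE(sat), so the active-region assumption holds.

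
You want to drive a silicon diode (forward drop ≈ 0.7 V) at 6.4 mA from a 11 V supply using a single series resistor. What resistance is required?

R ≈ 1.6 kΩ

The resistor drops V_S − V_D = 11 − 0.7 = 10.3 V at 6.4 mA.
R = 10.3 V / 6.4 mA = 1.61 kΩ.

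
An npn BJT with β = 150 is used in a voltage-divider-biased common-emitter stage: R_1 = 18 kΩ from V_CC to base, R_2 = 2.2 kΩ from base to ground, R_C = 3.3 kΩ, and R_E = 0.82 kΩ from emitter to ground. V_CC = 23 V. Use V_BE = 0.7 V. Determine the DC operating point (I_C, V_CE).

Thevenize the base divider: V_Th = V_CC·R_2/(R_1+R_2) = 23×2.2/20.2 = 2.5 V, R_Th = R_1‖R_2 = 1.96 kΩ.
Base-emitter loop: V_Th = I_B·R_Th + V_BE + (β+1)I_B·R_E, so I_B = (2.5 − 0.7) / (1.96 + 151×0.82) = 0.0144 mA.
I_C = β·I_B = 150×0.0144 = 2.15 mA, and I_E = (β+1)I_B = 2.17 mA.
V_CE = V_CC − I_C·R_C − I_E·R_E = 23 − 2.15×3.3 − 2.17×0.82 = 14.1 V.
V_CE = 14.1 V > 0.2 V confirms active-region operation.

I_C ≈ 2.2 mA, V_CE ≈ 14 V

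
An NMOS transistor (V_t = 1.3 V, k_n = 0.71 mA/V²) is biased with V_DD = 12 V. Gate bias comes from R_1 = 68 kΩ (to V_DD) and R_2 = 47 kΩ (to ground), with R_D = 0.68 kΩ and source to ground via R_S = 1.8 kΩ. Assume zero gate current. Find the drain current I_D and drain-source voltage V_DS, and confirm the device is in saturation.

I_D ≈ 1 mA, V_DS ≈ 9.4 V

V_G = V_DD·R_2/(R_1+R_2) = 12×47/115 = 4.9 V.
Assume saturation: I_D = (k_n/2)(V_GS − V_t)² with V_GS = V_G − I_D·R_S = 4.9 − 1.8·I_D.
Substituting gives 1.15·I_D² − 5.61·I_D + 4.61 = 0, with roots I_D = 1.05 or 3.83 mA.
The root I_D = 3.83 mA gives V_GS = -1.98 V ≤ V_t, so take I_D = 1.05 mA.
Then V_GS = 3.02 V and V_DS = V_DD − I_D(R_D+R_S) = 12 − 1.05×2.48 = 9.4 V.
Saturation requires V_DS ≥ V_GS − V_t = 1.72 V; 9.4 ≥ 1.72 ✓.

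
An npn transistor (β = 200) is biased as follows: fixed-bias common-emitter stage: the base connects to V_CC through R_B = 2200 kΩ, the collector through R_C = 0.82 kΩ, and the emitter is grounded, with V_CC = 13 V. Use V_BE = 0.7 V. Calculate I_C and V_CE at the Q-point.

Base loop: V_CC = I_B·R_B + V_BE, so I_B = (13 − 0.7)/2200 kΩ = 0.00559 mA.
In the active region I_C = β·I_B = 200 × 0.00559 = 1.12 mA.
Collector loop: V_CE = V_CC − I_C·R_C = 13 − 1.12×0.82 = 12.1 V.
Since V_CE = 12.1 V > V_CE(sat) ≈ 0.2 V, the transistor is in the active region as assumed.

I_C ≈ 1.1 mA, V_CE ≈ 12 V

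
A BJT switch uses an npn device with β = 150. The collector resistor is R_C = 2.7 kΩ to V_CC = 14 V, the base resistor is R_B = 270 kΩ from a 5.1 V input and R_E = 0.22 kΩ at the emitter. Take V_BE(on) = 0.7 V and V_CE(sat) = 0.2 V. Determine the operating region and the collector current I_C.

active; I_C ≈ 2.2 mA

Assume active. Base-emitter loop: I_B = (V_BB − V_BE)/(R_B + (β+1)R_E) = (5.1 − 0.7)/(270 + 151×0.22) = 0.0145 mA.
I_C = β·I_B = 150×0.0145 = 2.18 mA.
V_CE = V_CC − I_C·R_C − I_E·R_E = 14 − 2.18×2.7 − 2.19×0.22 = 7.64 V > V_CE(sat), so the active-region assumption holds.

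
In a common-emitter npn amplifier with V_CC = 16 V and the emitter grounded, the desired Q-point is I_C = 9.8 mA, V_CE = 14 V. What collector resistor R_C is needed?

Collector loop: V_CC = I_C·R_C + V_CE.
R_C = (V_CC − V_CE)/I_C = (16 − 14)/9.8 = 0.204 kΩ.

R_C ≈ 0.2 kΩ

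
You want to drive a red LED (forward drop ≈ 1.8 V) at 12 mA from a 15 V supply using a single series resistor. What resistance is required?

R ≈ 1.1 kΩ

The resistor drops V_S − V_D = 15 − 1.8 = 13.2 V at 12 mA.
R = 13.2 V / 12 mA = 1.1 kΩ.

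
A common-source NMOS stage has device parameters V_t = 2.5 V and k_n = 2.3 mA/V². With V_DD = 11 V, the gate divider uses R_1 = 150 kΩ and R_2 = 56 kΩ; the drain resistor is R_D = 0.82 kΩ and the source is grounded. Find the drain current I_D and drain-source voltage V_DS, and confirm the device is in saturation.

I_D ≈ 0.28 mA, V_DS ≈ 11 V

V_G = V_DD·R_2/(R_1+R_2) = 11×56/206 = 2.99 V. With the source grounded, V_GS = V_G = 2.99 V.
Assume saturation: I_D = (k_n/2)(V_GS − V_t)² = (2.3/2)×(2.99 − 2.5)² = 1.15×0.49² = 0.276 mA.
V_DS = V_DD − I_D·R_D = 11 − 0.276×0.82 = 10.8 V.
Saturation requires V_DS ≥ V_GS − V_t = 0.49 V; 10.8 ≥ 0.49 ✓.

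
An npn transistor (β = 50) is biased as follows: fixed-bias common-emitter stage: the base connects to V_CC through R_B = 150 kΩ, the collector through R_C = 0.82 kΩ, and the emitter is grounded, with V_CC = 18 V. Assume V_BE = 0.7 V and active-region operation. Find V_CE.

Base loop: V_CC = I_B·R_B + V_BE, so I_B = (18 − 0.7)/150 kΩ = 0.115 mA.
In the active region I_C = β·I_B = 50 × 0.115 = 5.77 mA.
Collector loop: V_CE = V_CC − I_C·R_C = 18 − 5.77×0.82 = 13.3 V.
Since V_CE = 13.3 V > V_CE(sat) ≈ 0.2 V, the transistor is in the active region as assumed.

V_CE ≈ 13 V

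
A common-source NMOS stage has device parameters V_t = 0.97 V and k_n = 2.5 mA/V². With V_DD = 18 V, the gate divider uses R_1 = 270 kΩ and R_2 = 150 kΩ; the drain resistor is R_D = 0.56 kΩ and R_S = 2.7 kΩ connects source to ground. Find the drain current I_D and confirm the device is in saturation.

V_G = V_DD·R_2/(R_1+R_2) = 18×150/420 = 6.43 V.
Assume saturation: I_D = (k_n/2)(V_GS − V_t)² with V_GS = V_G − I_D·R_S = 6.43 − 2.7·I_D.
Substituting gives 9.11·I_D² − 37.8·I_D + 37.2 = 0, with roots I_D = 1.6 or 2.55 mA.
The root I_D = 2.55 mA gives V_GS = -0.459 V ≤ V_t, so take I_D = 1.6 mA.
Then V_GS = 2.1 V and V_DS = V_DD − I_D(R_D+R_S) = 18 − 1.6×3.26 = 12.8 V.
Saturation requires V_DS ≥ V_GS − V_t = 1.13 V; 12.8 ≥ 1.13 ✓.

I_D ≈ 1.6 mA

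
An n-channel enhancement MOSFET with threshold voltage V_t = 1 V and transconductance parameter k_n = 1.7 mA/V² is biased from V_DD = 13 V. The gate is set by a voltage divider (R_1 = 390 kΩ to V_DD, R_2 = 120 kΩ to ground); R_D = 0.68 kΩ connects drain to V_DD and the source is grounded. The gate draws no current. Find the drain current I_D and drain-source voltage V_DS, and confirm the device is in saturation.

V_G = V_DD·R_2/(R_1+R_2) = 13×120/510 = 3.06 V. With the source grounded, V_GS = V_G = 3.06 V.
Assume saturation: I_D = (k_n/2)(V_GS − V_t)² = (1.7/2)×(3.06 − 1)² = 0.85×2.06² = 3.6 mA.
V_DS = V_DD − I_D·R_D = 13 − 3.6×0.68 = 10.6 V.
Saturation requires V_DS ≥ V_GS − V_t = 2.06 V; 10.6 ≥ 2.06 ✓.

I_D ≈ 3.6 mA, V_DS ≈ 11 V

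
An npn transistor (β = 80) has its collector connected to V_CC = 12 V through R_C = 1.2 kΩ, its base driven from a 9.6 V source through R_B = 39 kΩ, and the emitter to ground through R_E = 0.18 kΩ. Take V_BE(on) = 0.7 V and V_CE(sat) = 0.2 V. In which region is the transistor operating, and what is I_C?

saturation; I_C ≈ 8.5 mA

Assume active: I_B = (9.6 − 0.7)/(39 + 81×0.18) = 0.166 mA, I_C = β·I_B = 13.3 mA.
Then V_CE = 12 − 13.3×1.2 − 13.5×0.18 = -6.37 V < 0.2 V — the active assumption fails.
Re-solve with V_CE = 0.2 V. KCL at the emitter: V_E/R_E = (V_BB−0.7−V_E)/R_B + (V_CC−0.2−V_E)/R_C, giving V_E = 1.57 V.
I_C = (V_CC − 0.2 − V_E)/R_C = (11.8 − 1.57)/1.2 = 8.53 mA.
Check: I_B = (8.9 − 1.57)/39 = 0.188 mA, and β·I_B = 15 mA > I_C, confirming saturation.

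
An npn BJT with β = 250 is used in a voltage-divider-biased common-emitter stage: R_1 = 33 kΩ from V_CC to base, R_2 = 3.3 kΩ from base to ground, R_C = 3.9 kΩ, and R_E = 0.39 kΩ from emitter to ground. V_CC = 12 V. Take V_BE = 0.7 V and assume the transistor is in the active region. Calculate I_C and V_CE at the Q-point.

Thevenize the base divider: V_Th = V_CC·R_2/(R_1+R_2) = 12×3.3/36.3 = 1.09 V, R_Th = R_1‖R_2 = 3 kΩ.
Base-emitter loop: V_Th = I_B·R_Th + V_BE + (β+1)I_B·R_E, so I_B = (1.09 − 0.7) / (3 + 251×0.39) = 0.00387 mA.
I_C = β·I_B = 250×0.00387 = 0.969 mA, and I_E = (β+1)I_B = 0.973 mA.
V_CE = V_CC − I_C·R_C − I_E·R_E = 12 − 0.969×3.9 − 0.973×0.39 = 7.84 V.
V_CE = 7.84 V > 0.2 V confirms active-region operation.

I_C ≈ 0.97 mA, V_CE ≈ 7.8 V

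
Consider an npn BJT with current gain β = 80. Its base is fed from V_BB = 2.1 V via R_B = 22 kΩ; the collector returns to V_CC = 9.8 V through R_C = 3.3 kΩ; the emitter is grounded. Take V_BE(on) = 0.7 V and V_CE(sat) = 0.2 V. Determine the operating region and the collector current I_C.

saturation; I_C ≈ 2.9 mA

Assume active: I_B = (2.1 − 0.7)/22 = 0.0636 mA, giving I_C = β·I_B = 5.09 mA.
But then V_CE = 9.8 − 5.09×3.3 = -7 V < V_CE(sat) = 0.2 V — impossible in the active region.
So the transistor is saturated. With V_CE = 0.2 V, I_C = (V_CC − 0.2)/R_C = 9.6/3.3 = 2.91 mA.
Check: β·I_B = 5.09 mA > I_C = 2.91 mA, confirming saturation.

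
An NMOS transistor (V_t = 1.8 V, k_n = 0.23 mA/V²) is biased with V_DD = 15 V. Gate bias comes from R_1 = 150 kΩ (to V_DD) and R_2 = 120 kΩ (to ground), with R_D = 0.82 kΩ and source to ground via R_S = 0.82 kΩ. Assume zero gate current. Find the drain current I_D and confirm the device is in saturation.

I_D ≈ 1.5 mA

V_G = V_DD·R_2/(R_1+R_2) = 15×120/270 = 6.67 V.
Assume saturation: I_D = (k_n/2)(V_GS − V_t)² with V_GS = V_G − I_D·R_S = 6.67 − 0.82·I_D.
Substituting gives 0.0773·I_D² − 1.92·I_D + 2.72 = 0, with roots I_D = 1.51 or 23.3 mA.
The root I_D = 23.3 mA gives V_GS = -12.4 V ≤ V_t, so take I_D = 1.51 mA.
Then V_GS = 5.43 V and V_DS = V_DD − I_D(R_D+R_S) = 15 − 1.51×1.64 = 12.5 V.
Saturation requires V_DS ≥ V_GS − V_t = 3.63 V; 12.5 ≥ 3.63 ✓.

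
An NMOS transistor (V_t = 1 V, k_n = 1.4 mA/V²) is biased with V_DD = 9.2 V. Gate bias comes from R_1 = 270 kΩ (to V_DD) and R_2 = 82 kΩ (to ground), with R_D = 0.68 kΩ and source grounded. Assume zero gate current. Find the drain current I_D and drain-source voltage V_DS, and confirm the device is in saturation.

I_D ≈ 0.91 mA, V_DS ≈ 8.6 V

V_G = V_DD·R_2/(R_1+R_2) = 9.2×82/352 = 2.14 V. With the source grounded, V_GS = V_G = 2.14 V.
Assume saturation: I_D = (k_n/2)(V_GS − V_t)² = (1.4/2)×(2.14 − 1)² = 0.7×1.14² = 0.915 mA.
V_DS = V_DD − I_D·R_D = 9.2 − 0.915×0.68 = 8.58 V.
Saturation requires V_DS ≥ V_GS − V_t = 1.14 V; 8.58 ≥ 1.14 ✓.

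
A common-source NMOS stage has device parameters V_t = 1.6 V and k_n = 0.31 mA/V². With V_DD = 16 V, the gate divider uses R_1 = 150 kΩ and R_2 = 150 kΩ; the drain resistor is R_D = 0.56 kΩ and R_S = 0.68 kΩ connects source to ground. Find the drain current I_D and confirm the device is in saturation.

I_D ≈ 3 mA

V_G = V_DD·R_2/(R_1+R_2) = 16×150/300 = 8 V.
Assume saturation: I_D = (k_n/2)(V_GS − V_t)² with V_GS = V_G − I_D·R_S = 8 − 0.68·I_D.
Substituting gives 0.0717·I_D² − 2.35·I_D + 6.35 = 0, with roots I_D = 2.97 or 29.8 mA.
The root I_D = 29.8 mA gives V_GS = -12.3 V ≤ V_t, so take I_D = 2.97 mA.
Then V_GS = 5.98 V and V_DS = V_DD − I_D(R_D+R_S) = 16 − 2.97×1.24 = 12.3 V.
Saturation requires V_DS ≥ V_GS − V_t = 4.38 V; 12.3 ≥ 4.38 ✓.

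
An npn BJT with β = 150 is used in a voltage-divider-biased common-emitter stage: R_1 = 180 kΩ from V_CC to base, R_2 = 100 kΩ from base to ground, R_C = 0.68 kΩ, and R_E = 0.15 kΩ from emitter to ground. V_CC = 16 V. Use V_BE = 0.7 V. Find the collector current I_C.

Thevenize the base divider: V_Th = V_CC·R_2/(R_1+R_2) = 16×100/280 = 5.71 V, R_Th = R_1‖R_2 = 64.3 kΩ.
Base-emitter loop: V_Th = I_B·R_Th + V_BE + (β+1)I_B·R_E, so I_B = (5.71 − 0.7) / (64.3 + 151×0.15) = 0.0577 mA.
I_C = β·I_B = 150×0.0577 = 8.65 mA, and I_E = (β+1)I_B = 8.71 mA.
V_CE = V_CC − I_C·R_C − I_E·R_E = 16 − 8.65×0.68 − 8.71×0.15 = 8.81 V.
V_CE = 8.81 V > 0.2 V confirms active-region operation.

I_C ≈ 8.7 mA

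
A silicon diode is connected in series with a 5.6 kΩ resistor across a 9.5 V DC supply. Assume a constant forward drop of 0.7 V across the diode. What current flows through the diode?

KVL around the loop: 9.5 = V_D + I·R = 0.7 + I × 5.6 kΩ.
So I = (9.5 − 0.7) / 5.6 kΩ = 8.8 / 5.6 = 1.57 mA.

I ≈ 1.6 mA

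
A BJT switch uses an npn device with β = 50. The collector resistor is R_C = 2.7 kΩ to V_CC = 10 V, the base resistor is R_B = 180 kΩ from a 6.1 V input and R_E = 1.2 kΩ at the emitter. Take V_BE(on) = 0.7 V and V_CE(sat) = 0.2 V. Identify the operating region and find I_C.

Assume active. Base-emitter loop: I_B = (V_BB − V_BE)/(R_B + (β+1)R_E) = (6.1 − 0.7)/(180 + 51×1.2) = 0.0224 mA.
I_C = β·I_B = 50×0.0224 = 1.12 mA.
V_CE = V_CC − I_C·R_C − I_E·R_E = 10 − 1.12×2.7 − 1.14×1.2 = 5.61 V > V_CE(sat), so the active-region assumption holds.

active; I_C ≈ 1.1 mA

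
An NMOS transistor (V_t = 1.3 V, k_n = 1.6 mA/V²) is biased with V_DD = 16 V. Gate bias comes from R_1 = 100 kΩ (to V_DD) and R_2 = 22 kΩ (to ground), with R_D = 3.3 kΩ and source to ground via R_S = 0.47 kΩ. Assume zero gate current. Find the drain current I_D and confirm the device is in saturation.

I_D ≈ 1 mA

V_G = V_DD·R_2/(R_1+R_2) = 16×22/122 = 2.89 V.
Assume saturation: I_D = (k_n/2)(V_GS − V_t)² with V_GS = V_G − I_D·R_S = 2.89 − 0.47·I_D.
Substituting gives 0.177·I_D² − 2.19·I_D + 2.01 = 0, with roots I_D = 0.997 or 11.4 mA.
The root I_D = 11.4 mA gives V_GS = -2.48 V ≤ V_t, so take I_D = 0.997 mA.
Then V_GS = 2.42 V and V_DS = V_DD − I_D(R_D+R_S) = 16 − 0.997×3.77 = 12.2 V.
Saturation requires V_DS ≥ V_GS − V_t = 1.12 V; 12.2 ≥ 1.12 ✓.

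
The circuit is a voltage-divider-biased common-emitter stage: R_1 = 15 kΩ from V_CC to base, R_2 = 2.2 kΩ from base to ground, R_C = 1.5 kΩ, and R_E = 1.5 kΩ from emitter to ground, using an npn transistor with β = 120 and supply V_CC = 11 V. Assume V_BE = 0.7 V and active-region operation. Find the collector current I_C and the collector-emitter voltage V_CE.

I_C ≈ 0.46 mA, V_CE ≈ 9.6 V

Thevenize the base divider: V_Th = V_CC·R_2/(R_1+R_2) = 11×2.2/17.2 = 1.41 V, R_Th = R_1‖R_2 = 1.92 kΩ.
Base-emitter loop: V_Th = I_B·R_Th + V_BE + (β+1)I_B·R_E, so I_B = (1.41 − 0.7) / (1.92 + 121×1.5) = 0.00385 mA.
I_C = β·I_B = 120×0.00385 = 0.463 mA, and I_E = (β+1)I_B = 0.466 mA.
V_CE = V_CC − I_C·R_C − I_E·R_E = 11 − 0.463×1.5 − 0.466×1.5 = 9.61 V.
V_CE = 9.61 V > 0.2 V confirms active-region operation.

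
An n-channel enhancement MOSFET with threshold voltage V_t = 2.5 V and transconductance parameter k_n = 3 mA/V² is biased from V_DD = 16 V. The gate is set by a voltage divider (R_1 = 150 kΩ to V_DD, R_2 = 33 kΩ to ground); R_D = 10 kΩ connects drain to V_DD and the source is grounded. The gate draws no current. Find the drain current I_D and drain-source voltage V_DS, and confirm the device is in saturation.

V_G = V_DD·R_2/(R_1+R_2) = 16×33/183 = 2.89 V. With the source grounded, V_GS = V_G = 2.89 V.
Assume saturation: I_D = (k_n/2)(V_GS − V_t)² = (3/2)×(2.89 − 2.5)² = 1.5×0.385² = 0.223 mA.
V_DS = V_DD − I_D·R_D = 16 − 0.223×10 = 13.8 V.
Saturation requires V_DS ≥ V_GS − V_t = 0.385 V; 13.8 ≥ 0.385 ✓.

I_D ≈ 0.22 mA, V_DS ≈ 14 V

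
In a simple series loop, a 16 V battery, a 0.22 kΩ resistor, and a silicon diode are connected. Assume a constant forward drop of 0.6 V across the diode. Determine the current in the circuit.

KVL around the loop: 16 = V_D + I·R = 0.6 + I × 0.22 kΩ.
So I = (16 − 0.6) / 0.22 kΩ = 15.4 / 0.22 = 70 mA.

I ≈ 70 mA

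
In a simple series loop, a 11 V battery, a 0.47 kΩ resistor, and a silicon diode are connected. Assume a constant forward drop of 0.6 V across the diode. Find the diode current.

KVL around the loop: 11 = V_D + I·R = 0.6 + I × 0.47 kΩ.
So I = (11 − 0.6) / 0.47 kΩ = 10.4 / 0.47 = 22.1 mA.

I ≈ 22 mA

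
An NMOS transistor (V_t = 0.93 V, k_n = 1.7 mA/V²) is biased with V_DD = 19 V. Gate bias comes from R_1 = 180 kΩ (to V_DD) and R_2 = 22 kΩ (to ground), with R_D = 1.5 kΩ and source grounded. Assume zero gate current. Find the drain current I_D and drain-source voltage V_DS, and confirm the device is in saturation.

I_D ≈ 1.1 mA, V_DS ≈ 17 V

V_G = V_DD·R_2/(R_1+R_2) = 19×22/202 = 2.07 V. With the source grounded, V_GS = V_G = 2.07 V.
Assume saturation: I_D = (k_n/2)(V_GS − V_t)² = (1.7/2)×(2.07 − 0.93)² = 0.85×1.14² = 1.1 mA.
V_DS = V_DD − I_D·R_D = 19 − 1.1×1.5 = 17.3 V.
Saturation requires V_DS ≥ V_GS − V_t = 1.14 V; 17.3 ≥ 1.14 ✓.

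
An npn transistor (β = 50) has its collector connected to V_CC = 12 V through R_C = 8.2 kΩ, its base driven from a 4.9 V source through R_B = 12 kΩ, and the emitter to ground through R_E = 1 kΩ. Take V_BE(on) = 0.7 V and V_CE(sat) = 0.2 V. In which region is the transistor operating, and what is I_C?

saturation; I_C ≈ 1.3 mA

Assume active: I_B = (4.9 − 0.7)/(12 + 51×1) = 0.0667 mA, I_C = β·I_B = 3.33 mA.
Then V_CE = 12 − 3.33×8.2 − 3.4×1 = -18.7 V < 0.2 V — the active assumption fails.
Re-solve with V_CE = 0.2 V. KCL at the emitter: V_E/R_E = (V_BB−0.7−V_E)/R_B + (V_CC−0.2−V_E)/R_C, giving V_E = 1.48 V.
I_C = (V_CC − 0.2 − V_E)/R_C = (11.8 − 1.48)/8.2 = 1.26 mA.
Check: I_B = (4.2 − 1.48)/12 = 0.226 mA, and β·I_B = 11.3 mA > I_C, confirming saturation.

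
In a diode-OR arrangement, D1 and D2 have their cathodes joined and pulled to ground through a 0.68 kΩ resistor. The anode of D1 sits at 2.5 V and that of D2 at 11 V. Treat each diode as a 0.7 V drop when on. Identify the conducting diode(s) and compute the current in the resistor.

Only D2 conducts; I_R ≈ 15 mA

Assume both conduct. Then node N would need to be at both 2.5−0.7 = 1.8 V and 11−0.7 = 10.3 V, which is impossible.
Assume only D2 conducts: V_N = 11 − 0.7 = 10.3 V, so I_R = 10.3/0.68 = 15.1 mA.
Check D1: its anode-to-cathode voltage is 2.5 − 10.3 = -7.8 V < 0.7 V, so it is off. The assumption is consistent.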